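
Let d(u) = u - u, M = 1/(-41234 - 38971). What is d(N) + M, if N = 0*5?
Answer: -1/80205 ≈ -1.2468e-5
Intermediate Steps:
N = 0
M = -1/80205 (M = 1/(-80205) = -1/80205 ≈ -1.2468e-5)
d(u) = 0
d(N) + M = 0 - 1/80205 = -1/80205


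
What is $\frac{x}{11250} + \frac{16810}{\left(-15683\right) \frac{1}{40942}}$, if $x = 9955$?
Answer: $- \frac{1548497570147}{35286750} \approx -43883.0$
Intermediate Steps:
$\frac{x}{11250} + \frac{16810}{\left(-15683\right) \frac{1}{40942}} = \frac{9955}{11250} + \frac{16810}{\left(-15683\right) \frac{1}{40942}} = 9955 \cdot \frac{1}{11250} + \frac{16810}{\left(-15683\right) \frac{1}{40942}} = \frac{1991}{2250} + \frac{16810}{- \frac{15683}{40942}} = \frac{1991}{2250} + 16810 \left(- \frac{40942}{15683}\right) = \frac{1991}{2250} - \frac{688235020}{15683} = - \frac{1548497570147}{35286750}$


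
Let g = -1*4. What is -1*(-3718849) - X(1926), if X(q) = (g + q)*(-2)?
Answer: 3722693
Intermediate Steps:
g = -4
X(q) = 8 - 2*q (X(q) = (-4 + q)*(-2) = 8 - 2*q)
-1*(-3718849) - X(1926) = -1*(-3718849) - (8 - 2*1926) = 3718849 - (8 - 3852) = 3718849 - 1*(-3844) = 3718849 + 3844 = 3722693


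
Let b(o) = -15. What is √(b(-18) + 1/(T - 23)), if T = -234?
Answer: 4*I*√61937/257 ≈ 3.8735*I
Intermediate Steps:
√(b(-18) + 1/(T - 23)) = √(-15 + 1/(-234 - 23)) = √(-15 + 1/(-257)) = √(-15 - 1/257) = √(-3856/257) = 4*I*√61937/257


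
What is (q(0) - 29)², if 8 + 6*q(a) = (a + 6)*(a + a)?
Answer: 8281/9 ≈ 920.11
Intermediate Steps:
q(a) = -4/3 + a*(6 + a)/3 (q(a) = -4/3 + ((a + 6)*(a + a))/6 = -4/3 + ((6 + a)*(2*a))/6 = -4/3 + (2*a*(6 + a))/6 = -4/3 + a*(6 + a)/3)
(q(0) - 29)² = ((-4/3 + 2*0 + (⅓)*0²) - 29)² = ((-4/3 + 0 + (⅓)*0) - 29)² = ((-4/3 + 0 + 0) - 29)² = (-4/3 - 29)² = (-91/3)² = 8281/9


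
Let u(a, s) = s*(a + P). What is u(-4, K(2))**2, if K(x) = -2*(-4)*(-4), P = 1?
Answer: 9216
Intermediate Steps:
K(x) = -32 (K(x) = 8*(-4) = -32)
u(a, s) = s*(1 + a) (u(a, s) = s*(a + 1) = s*(1 + a))
u(-4, K(2))**2 = (-32*(1 - 4))**2 = (-32*(-3))**2 = 96**2 = 9216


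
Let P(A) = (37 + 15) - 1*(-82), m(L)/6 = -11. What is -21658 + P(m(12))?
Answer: -21524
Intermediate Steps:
m(L) = -66 (m(L) = 6*(-11) = -66)
P(A) = 134 (P(A) = 52 + 82 = 134)
-21658 + P(m(12)) = -21658 + 134 = -21524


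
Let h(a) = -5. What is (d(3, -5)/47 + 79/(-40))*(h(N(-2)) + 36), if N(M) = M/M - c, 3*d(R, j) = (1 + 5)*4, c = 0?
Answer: -105183/1880 ≈ -55.948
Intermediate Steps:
d(R, j) = 8 (d(R, j) = ((1 + 5)*4)/3 = (6*4)/3 = (⅓)*24 = 8)
N(M) = 1 (N(M) = M/M - 1*0 = 1 + 0 = 1)
(d(3, -5)/47 + 79/(-40))*(h(N(-2)) + 36) = (8/47 + 79/(-40))*(-5 + 36) = (8*(1/47) + 79*(-1/40))*31 = (8/47 - 79/40)*31 = -3393/1880*31 = -105183/1880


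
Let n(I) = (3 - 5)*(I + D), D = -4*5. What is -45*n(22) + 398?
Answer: 578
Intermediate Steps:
D = -20
n(I) = 40 - 2*I (n(I) = (3 - 5)*(I - 20) = -2*(-20 + I) = 40 - 2*I)
-45*n(22) + 398 = -45*(40 - 2*22) + 398 = -45*(40 - 44) + 398 = -45*(-4) + 398 = 180 + 398 = 578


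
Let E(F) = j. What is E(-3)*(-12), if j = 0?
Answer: 0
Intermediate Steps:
E(F) = 0
E(-3)*(-12) = 0*(-12) = 0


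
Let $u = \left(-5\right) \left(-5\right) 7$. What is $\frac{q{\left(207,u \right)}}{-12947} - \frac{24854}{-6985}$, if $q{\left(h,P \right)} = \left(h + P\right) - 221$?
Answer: $\frac{29150923}{8221345} \approx 3.5458$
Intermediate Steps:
$u = 175$ ($u = 25 \cdot 7 = 175$)
$q{\left(h,P \right)} = -221 + P + h$ ($q{\left(h,P \right)} = \left(P + h\right) - 221 = -221 + P + h$)
$\frac{q{\left(207,u \right)}}{-12947} - \frac{24854}{-6985} = \frac{-221 + 175 + 207}{-12947} - \frac{24854}{-6985} = 161 \left(- \frac{1}{12947}\right) - - \frac{24854}{6985} = - \frac{161}{12947} + \frac{24854}{6985} = \frac{29150923}{8221345}$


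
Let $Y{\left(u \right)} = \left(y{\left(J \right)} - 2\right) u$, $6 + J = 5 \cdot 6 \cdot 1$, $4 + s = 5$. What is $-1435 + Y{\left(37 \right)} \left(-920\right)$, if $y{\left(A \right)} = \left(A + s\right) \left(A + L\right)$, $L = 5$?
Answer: $-24612355$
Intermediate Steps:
$s = 1$ ($s = -4 + 5 = 1$)
$J = 24$ ($J = -6 + 5 \cdot 6 \cdot 1 = -6 + 30 \cdot 1 = -6 + 30 = 24$)
$y{\left(A \right)} = \left(1 + A\right) \left(5 + A\right)$ ($y{\left(A \right)} = \left(A + 1\right) \left(A + 5\right) = \left(1 + A\right) \left(5 + A\right)$)
$Y{\left(u \right)} = 723 u$ ($Y{\left(u \right)} = \left(\left(5 + 24^{2} + 6 \cdot 24\right) - 2\right) u = \left(\left(5 + 576 + 144\right) - 2\right) u = \left(725 - 2\right) u = 723 u$)
$-1435 + Y{\left(37 \right)} \left(-920\right) = -1435 + 723 \cdot 37 \left(-920\right) = -1435 + 26751 \left(-920\right) = -1435 - 24610920 = -24612355$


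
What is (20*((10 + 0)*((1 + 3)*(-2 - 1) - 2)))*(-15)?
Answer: 42000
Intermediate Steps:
(20*((10 + 0)*((1 + 3)*(-2 - 1) - 2)))*(-15) = (20*(10*(4*(-3) - 2)))*(-15) = (20*(10*(-12 - 2)))*(-15) = (20*(10*(-14)))*(-15) = (20*(-140))*(-15) = -2800*(-15) = 42000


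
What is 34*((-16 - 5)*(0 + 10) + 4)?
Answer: -7004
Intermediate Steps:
34*((-16 - 5)*(0 + 10) + 4) = 34*(-21*10 + 4) = 34*(-210 + 4) = 34*(-206) = -7004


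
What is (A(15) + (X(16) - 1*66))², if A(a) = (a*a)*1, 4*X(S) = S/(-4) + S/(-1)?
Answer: 23716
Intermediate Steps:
X(S) = -5*S/16 (X(S) = (S/(-4) + S/(-1))/4 = (S*(-¼) + S*(-1))/4 = (-S/4 - S)/4 = (-5*S/4)/4 = -5*S/16)
A(a) = a² (A(a) = a²*1 = a²)
(A(15) + (X(16) - 1*66))² = (15² + (-5/16*16 - 1*66))² = (225 + (-5 - 66))² = (225 - 71)² = 154² = 23716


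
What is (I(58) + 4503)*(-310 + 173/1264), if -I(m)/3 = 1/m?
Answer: -102292062057/73312 ≈ -1.3953e+6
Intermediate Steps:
I(m) = -3/m
(I(58) + 4503)*(-310 + 173/1264) = (-3/58 + 4503)*(-310 + 173/1264) = (261171/58)*(-391667/1264) = -102292062057/73312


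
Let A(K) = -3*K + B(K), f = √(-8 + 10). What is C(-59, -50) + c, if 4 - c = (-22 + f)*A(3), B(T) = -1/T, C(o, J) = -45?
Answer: -739/3 + 28*√2/3 ≈ -233.13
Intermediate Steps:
f = √2 ≈ 1.4142
A(K) = -1/K - 3*K (A(K) = -3*K - 1/K = -1/K - 3*K)
c = -604/3 + 28*√2/3 (c = 4 - (-22 + √2)*(-1/3 - 3*3) = 4 - (-22 + √2)*(-1*⅓ - 9) = 4 - (-22 + √2)*(-⅓ - 9) = 4 - (-22 + √2)*(-28)/3 = 4 - (616/3 - 28*√2/3) = 4 + (-616/3 + 28*√2/3) = -604/3 + 28*√2/3 ≈ -188.13)
C(-59, -50) + c = -45 + (-604/3 + 28*√2/3) = -739/3 + 28*√2/3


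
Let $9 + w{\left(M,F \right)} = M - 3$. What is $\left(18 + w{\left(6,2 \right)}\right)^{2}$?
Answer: $144$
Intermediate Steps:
$w{\left(M,F \right)} = -12 + M$ ($w{\left(M,F \right)} = -9 + \left(M - 3\right) = -9 + \left(-3 + M\right) = -12 + M$)
$\left(18 + w{\left(6,2 \right)}\right)^{2} = \left(18 + \left(-12 + 6\right)\right)^{2} = \left(18 - 6\right)^{2} = 12^{2} = 144$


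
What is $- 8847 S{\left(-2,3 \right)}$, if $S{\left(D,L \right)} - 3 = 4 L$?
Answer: $-132705$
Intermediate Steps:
$S{\left(D,L \right)} = 3 + 4 L$
$- 8847 S{\left(-2,3 \right)} = - 8847 \left(3 + 4 \cdot 3\right) = - 8847 \left(3 + 12\right) = \left(-8847\right) 15 = -132705$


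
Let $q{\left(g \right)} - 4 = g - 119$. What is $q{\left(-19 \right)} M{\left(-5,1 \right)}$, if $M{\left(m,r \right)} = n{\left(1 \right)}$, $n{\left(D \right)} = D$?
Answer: $-134$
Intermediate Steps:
$q{\left(g \right)} = -115 + g$ ($q{\left(g \right)} = 4 + \left(g - 119\right) = 4 + \left(-119 + g\right) = -115 + g$)
$M{\left(m,r \right)} = 1$
$q{\left(-19 \right)} M{\left(-5,1 \right)} = \left(-115 - 19\right) 1 = \left(-134\right) 1 = -134$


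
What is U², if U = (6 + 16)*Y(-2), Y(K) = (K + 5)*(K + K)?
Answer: 69696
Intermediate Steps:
Y(K) = 2*K*(5 + K) (Y(K) = (5 + K)*(2*K) = 2*K*(5 + K))
U = -264 (U = (6 + 16)*(2*(-2)*(5 - 2)) = 22*(2*(-2)*3) = 22*(-12) = -264)
U² = (-264)² = 69696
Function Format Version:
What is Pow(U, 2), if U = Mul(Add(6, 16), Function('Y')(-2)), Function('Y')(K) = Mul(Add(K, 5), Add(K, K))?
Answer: 69696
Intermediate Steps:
Function('Y')(K) = Mul(2, K, Add(5, K)) (Function('Y')(K) = Mul(Add(5, K), Mul(2, K)) = Mul(2, K, Add(5, K)))
U = -264 (U = Mul(Add(6, 16), Mul(2, -2, Add(5, -2))) = Mul(22, Mul(2, -2, 3)) = Mul(22, -12) = -264)
Pow(U, 2) = Pow(-264, 2) = 69696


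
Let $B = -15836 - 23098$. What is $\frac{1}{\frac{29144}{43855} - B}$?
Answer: $\frac{43855}{1707479714} \approx 2.5684 \cdot 10^{-5}$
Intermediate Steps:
$B = -38934$
$\frac{1}{\frac{29144}{43855} - B} = \frac{1}{\frac{29144}{43855} - -38934} = \frac{1}{29144 \cdot \frac{1}{43855} + 38934} = \frac{1}{\frac{29144}{43855} + 38934} = \frac{1}{\frac{1707479714}{43855}} = \frac{43855}{1707479714}$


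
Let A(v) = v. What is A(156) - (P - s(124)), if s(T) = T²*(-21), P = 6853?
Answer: -329593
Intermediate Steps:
s(T) = -21*T²
A(156) - (P - s(124)) = 156 - (6853 - (-21)*124²) = 156 - (6853 - (-21)*15376) = 156 - (6853 - 1*(-322896)) = 156 - (6853 + 322896) = 156 - 1*329749 = 156 - 329749 = -329593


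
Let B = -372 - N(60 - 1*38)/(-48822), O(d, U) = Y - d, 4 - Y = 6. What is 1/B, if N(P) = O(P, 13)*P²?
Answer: -8137/3028900 ≈ -0.0026865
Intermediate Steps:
Y = -2 (Y = 4 - 1*6 = 4 - 6 = -2)
O(d, U) = -2 - d
N(P) = P²*(-2 - P) (N(P) = (-2 - P)*P² = P²*(-2 - P))
B = -3028900/8137 (B = -372 - (60 - 1*38)²*(-2 - (60 - 1*38))/(-48822) = -372 - (60 - 38)²*(-2 - (60 - 38))*(-1)/48822 = -372 - 22²*(-2 - 1*22)*(-1)/48822 = -372 - 484*(-2 - 22)*(-1)/48822 = -372 - 484*(-24)*(-1)/48822 = -372 - (-11616)*(-1)/48822 = -372 - 1*1936/8137 = -372 - 1936/8137 = -3028900/8137 ≈ -372.24)
1/B = 1/(-3028900/8137) = -8137/3028900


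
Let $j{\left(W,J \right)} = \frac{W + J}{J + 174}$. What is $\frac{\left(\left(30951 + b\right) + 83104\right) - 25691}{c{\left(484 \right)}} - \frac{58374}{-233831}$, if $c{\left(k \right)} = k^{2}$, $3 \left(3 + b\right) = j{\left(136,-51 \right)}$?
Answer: $\frac{6335002073425}{10106230068792} \approx 0.62684$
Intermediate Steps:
$j{\left(W,J \right)} = \frac{J + W}{174 + J}$
$b = - \frac{1022}{369}$ ($b = -3 + \frac{\frac{1}{174 - 51} \left(-51 + 136\right)}{3} = -3 + \frac{\frac{1}{123} \cdot 85}{3} = -3 + \frac{1}{3} \cdot \frac{85}{123} = -3 + \frac{85}{369} = - \frac{1022}{369} \approx -2.7696$)
$\frac{\left(\left(30951 + b\right) + 83104\right) - 25691}{c{\left(484 \right)}} - \frac{58374}{-233831} = \frac{\left(\left(30951 - \frac{1022}{369}\right) + 83104\right) - 25691}{484^{2}} - \frac{58374}{-233831} = \frac{\left(\frac{11419897}{369} + 83104\right) - 25691}{234256} - - \frac{58374}{233831} = \left(\frac{42085273}{369} - 25691\right) \frac{1}{234256} + \frac{58374}{233831} = \frac{32605294}{369} \cdot \frac{1}{234256} + \frac{58374}{233831} = \frac{16302647}{43220232} + \frac{58374}{233831} = \frac{6335002073425}{10106230068792}$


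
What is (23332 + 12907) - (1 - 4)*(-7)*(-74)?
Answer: 37793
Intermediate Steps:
(23332 + 12907) - (1 - 4)*(-7)*(-74) = 36239 - (-3*(-7))*(-74) = 36239 - 21*(-74) = 36239 - 1*(-1554) = 36239 + 1554 = 37793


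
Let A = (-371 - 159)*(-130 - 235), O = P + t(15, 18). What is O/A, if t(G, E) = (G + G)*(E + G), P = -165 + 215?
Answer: 104/19345 ≈ 0.0053761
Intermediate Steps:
P = 50
t(G, E) = 2*G*(E + G) (t(G, E) = (2*G)*(E + G) = 2*G*(E + G))
O = 1040 (O = 50 + 2*15*(18 + 15) = 50 + 2*15*33 = 50 + 990 = 1040)
A = 193450 (A = -530*(-365) = 193450)
O/A = 1040/193450 = 1040*(1/193450) = 104/19345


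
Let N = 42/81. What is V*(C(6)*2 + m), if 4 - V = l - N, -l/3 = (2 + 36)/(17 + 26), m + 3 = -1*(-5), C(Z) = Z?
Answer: 116536/1161 ≈ 100.38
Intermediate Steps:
m = 2 (m = -3 - 1*(-5) = -3 + 5 = 2)
l = -114/43 (l = -3*(2 + 36)/(17 + 26) = -114/43 ≈ -2.6512)
N = 14/27 (N = 42*(1/81) = 14/27 ≈ 0.51852)
V = 8324/1161 (V = 4 - (-114/43 - 1*14/27) = 4 - (-114/43 - 14/27) = 4 - 1*(-3680/1161) = 4 + 3680/1161 = 8324/1161 ≈ 7.1697)
V*(C(6)*2 + m) = 8324*(6*2 + 2)/1161 = 8324*(12 + 2)/1161 = (8324/1161)*14 = 116536/1161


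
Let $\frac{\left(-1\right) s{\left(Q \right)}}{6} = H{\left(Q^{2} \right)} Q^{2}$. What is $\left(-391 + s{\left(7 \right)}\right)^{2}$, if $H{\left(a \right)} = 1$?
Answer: $469225$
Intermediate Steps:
$s{\left(Q \right)} = - 6 Q^{2}$ ($s{\left(Q \right)} = - 6 \cdot 1 Q^{2} = - 6 Q^{2}$)
$\left(-391 + s{\left(7 \right)}\right)^{2} = \left(-391 - 6 \cdot 7^{2}\right)^{2} = \left(-391 - 294\right)^{2} = \left(-685\right)^{2} = 469225$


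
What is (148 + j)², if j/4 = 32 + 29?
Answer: 153664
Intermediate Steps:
j = 244 (j = 4*(32 + 29) = 4*61 = 244)
(148 + j)² = (148 + 244)² = 392² = 153664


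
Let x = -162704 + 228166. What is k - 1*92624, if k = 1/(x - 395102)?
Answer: -30532575361/329640 ≈ -92624.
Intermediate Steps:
x = 65462
k = -1/329640 (k = 1/(65462 - 395102) = 1/(-329640) = -1/329640 ≈ -3.0336e-6)
k - 1*92624 = -1/329640 - 1*92624 = -1/329640 - 92624 = -30532575361/329640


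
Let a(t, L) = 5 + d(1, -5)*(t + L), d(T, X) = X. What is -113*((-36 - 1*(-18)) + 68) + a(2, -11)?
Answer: -5600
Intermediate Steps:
a(t, L) = 5 - 5*L - 5*t (a(t, L) = 5 - 5*(t + L) = 5 - 5*(L + t) = 5 + (-5*L - 5*t) = 5 - 5*L - 5*t)
-113*((-36 - 1*(-18)) + 68) + a(2, -11) = -113*((-36 - 1*(-18)) + 68) + (5 - 5*(-11) - 5*2) = -113*((-36 + 18) + 68) + (5 + 55 - 10) = -113*(-18 + 68) + 50 = -113*50 + 50 = -5650 + 50 = -5600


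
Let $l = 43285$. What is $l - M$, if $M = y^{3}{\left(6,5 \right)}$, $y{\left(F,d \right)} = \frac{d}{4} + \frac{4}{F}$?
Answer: $\frac{74784313}{1728} \approx 43278.0$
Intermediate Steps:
$y{\left(F,d \right)} = \frac{4}{F} + \frac{d}{4}$ ($y{\left(F,d \right)} = d \frac{1}{4} + \frac{4}{F} = \frac{d}{4} + \frac{4}{F} = \frac{4}{F} + \frac{d}{4}$)
$M = \frac{12167}{1728}$ ($M = \left(\frac{4}{6} + \frac{1}{4} \cdot 5\right)^{3} = \left(4 \cdot \frac{1}{6} + \frac{5}{4}\right)^{3} = \left(\frac{2}{3} + \frac{5}{4}\right)^{3} = \left(\frac{23}{12}\right)^{3} = \frac{12167}{1728} \approx 7.0411$)
$l - M = 43285 - \frac{12167}{1728} = \frac{74784313}{1728}$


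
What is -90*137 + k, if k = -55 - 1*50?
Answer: -12435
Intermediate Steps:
k = -105 (k = -55 - 50 = -105)
-90*137 + k = -90*137 - 105 = -12330 - 105 = -12435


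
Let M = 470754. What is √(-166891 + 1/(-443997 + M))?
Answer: I*√13275938890878/8919 ≈ 408.52*I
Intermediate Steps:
√(-166891 + 1/(-443997 + M)) = √(-166891 + 1/(-443997 + 470754)) = √(-166891 + 1/26757) = √(-4465502486/26757) = I*√13275938890878/8919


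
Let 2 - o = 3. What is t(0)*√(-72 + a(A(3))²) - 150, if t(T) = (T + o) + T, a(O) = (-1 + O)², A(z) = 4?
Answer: -153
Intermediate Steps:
o = -1 (o = 2 - 1*3 = 2 - 3 = -1)
t(T) = -1 + 2*T (t(T) = (T - 1) + T = (-1 + T) + T = -1 + 2*T)
t(0)*√(-72 + a(A(3))²) - 150 = (-1 + 2*0)*√(-72 + ((-1 + 4)²)²) - 150 = (-1 + 0)*√(-72 + (3²)²) - 150 = -√(-72 + 9²) - 150 = -√(-72 + 81) - 150 = -√9 - 150 = -1*3 - 150 = -3 - 150 = -153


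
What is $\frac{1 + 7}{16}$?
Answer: $\frac{1}{2} \approx 0.5$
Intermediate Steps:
$\frac{1 + 7}{16} = \frac{1}{16} \cdot 8 = \frac{1}{2}$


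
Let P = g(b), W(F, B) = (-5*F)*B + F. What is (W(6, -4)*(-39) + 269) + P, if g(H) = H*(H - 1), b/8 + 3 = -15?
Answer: 16235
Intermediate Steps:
b = -144 (b = -24 + 8*(-15) = -24 - 120 = -144)
W(F, B) = F - 5*B*F (W(F, B) = -5*B*F + F = F - 5*B*F)
g(H) = H*(-1 + H)
P = 20880 (P = -144*(-1 - 144) = -144*(-145) = 20880)
(W(6, -4)*(-39) + 269) + P = ((6*(1 - 5*(-4)))*(-39) + 269) + 20880 = ((6*(1 + 20))*(-39) + 269) + 20880 = ((6*21)*(-39) + 269) + 20880 = (126*(-39) + 269) + 20880 = (-4914 + 269) + 20880 = -4645 + 20880 = 16235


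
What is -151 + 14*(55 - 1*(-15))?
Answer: 829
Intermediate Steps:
-151 + 14*(55 - 1*(-15)) = -151 + 14*(55 + 15) = -151 + 14*70 = -151 + 980 = 829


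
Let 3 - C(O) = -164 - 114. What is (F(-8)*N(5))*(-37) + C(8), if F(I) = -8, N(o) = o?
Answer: 1761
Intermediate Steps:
C(O) = 281 (C(O) = 3 - (-164 - 114) = 3 - 1*(-278) = 3 + 278 = 281)
(F(-8)*N(5))*(-37) + C(8) = -8*5*(-37) + 281 = -40*(-37) + 281 = 1480 + 281 = 1761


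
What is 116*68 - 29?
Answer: 7859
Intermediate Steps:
116*68 - 29 = 7888 - 29 = 7859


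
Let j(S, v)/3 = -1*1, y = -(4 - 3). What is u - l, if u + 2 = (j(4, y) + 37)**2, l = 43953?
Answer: -42799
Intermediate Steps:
y = -1 (y = -1*1 = -1)
j(S, v) = -3 (j(S, v) = 3*(-1*1) = 3*(-1) = -3)
u = 1154 (u = -2 + (-3 + 37)**2 = -2 + 34**2 = -2 + 1156 = 1154)
u - l = 1154 - 1*43953 = 1154 - 43953 = -42799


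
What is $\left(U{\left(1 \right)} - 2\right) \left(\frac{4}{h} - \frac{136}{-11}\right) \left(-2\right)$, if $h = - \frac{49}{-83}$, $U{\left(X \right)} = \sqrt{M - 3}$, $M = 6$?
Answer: $\frac{41264}{539} - \frac{20632 \sqrt{3}}{539} \approx 10.257$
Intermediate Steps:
$U{\left(X \right)} = \sqrt{3}$ ($U{\left(X \right)} = \sqrt{6 - 3} = \sqrt{3}$)
$h = \frac{49}{83}$ ($h = \left(-49\right) \left(- \frac{1}{83}\right) = \frac{49}{83} \approx 0.59036$)
$\left(U{\left(1 \right)} - 2\right) \left(\frac{4}{h} - \frac{136}{-11}\right) \left(-2\right) = \left(\sqrt{3} - 2\right) \left(\frac{4}{\frac{49}{83}} - \frac{136}{-11}\right) \left(-2\right) = \left(\sqrt{3} - 2\right) \left(4 \cdot \frac{83}{49} - - \frac{136}{11}\right) \left(-2\right) = \left(-2 + \sqrt{3}\right) \left(\frac{332}{49} + \frac{136}{11}\right) \left(-2\right) = \left(-2 + \sqrt{3}\right) \frac{10316}{539} \left(-2\right) = \left(-2 + \sqrt{3}\right) \left(- \frac{20632}{539}\right) = \frac{41264}{539} - \frac{20632 \sqrt{3}}{539}$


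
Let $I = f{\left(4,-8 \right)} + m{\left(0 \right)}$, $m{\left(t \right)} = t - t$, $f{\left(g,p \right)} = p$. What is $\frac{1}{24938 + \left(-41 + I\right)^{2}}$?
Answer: $\frac{1}{27339} \approx 3.6578 \cdot 10^{-5}$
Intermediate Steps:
$m{\left(t \right)} = 0$
$I = -8$ ($I = -8 + 0 = -8$)
$\frac{1}{24938 + \left(-41 + I\right)^{2}} = \frac{1}{24938 + \left(-41 - 8\right)^{2}} = \frac{1}{24938 + \left(-49\right)^{2}} = \frac{1}{24938 + 2401} = \frac{1}{27339}$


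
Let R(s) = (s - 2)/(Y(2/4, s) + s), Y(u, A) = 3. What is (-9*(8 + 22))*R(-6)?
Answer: -720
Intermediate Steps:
R(s) = (-2 + s)/(3 + s) (R(s) = (s - 2)/(3 + s) = (-2 + s)/(3 + s))
(-9*(8 + 22))*R(-6) = (-9*(8 + 22))*((-2 - 6)/(3 - 6)) = (-9*30)*(-8/(-3)) = -(-90)*(-8) = -270*8/3 = -720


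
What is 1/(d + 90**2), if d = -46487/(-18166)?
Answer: 18166/147191087 ≈ 0.00012342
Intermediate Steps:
d = 46487/18166 (d = -46487*(-1/18166) = 46487/18166 ≈ 2.5590)
1/(d + 90**2) = 1/(46487/18166 + 90**2) = 1/(46487/18166 + 8100) = 1/(147191087/18166) = 18166/147191087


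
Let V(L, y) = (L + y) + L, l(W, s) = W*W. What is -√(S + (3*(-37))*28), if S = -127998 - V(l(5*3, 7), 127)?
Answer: -I*√131683 ≈ -362.88*I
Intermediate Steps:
l(W, s) = W²
V(L, y) = y + 2*L
S = -128575 (S = -127998 - (127 + 2*(5*3)²) = -127998 - (127 + 2*15²) = -127998 - (127 + 2*225) = -127998 - (127 + 450) = -127998 - 1*577 = -127998 - 577 = -128575)
-√(S + (3*(-37))*28) = -√(-128575 + (3*(-37))*28) = -√(-128575 - 111*28) = -√(-128575 - 3108) = -√(-131683) = -I*√131683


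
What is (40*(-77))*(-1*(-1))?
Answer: -3080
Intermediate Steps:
(40*(-77))*(-1*(-1)) = -3080*1 = -3080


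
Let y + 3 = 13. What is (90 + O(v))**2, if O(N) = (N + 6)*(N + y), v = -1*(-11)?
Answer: 199809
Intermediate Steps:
y = 10 (y = -3 + 13 = 10)
v = 11
O(N) = (6 + N)*(10 + N) (O(N) = (N + 6)*(N + 10) = (6 + N)*(10 + N))
(90 + O(v))**2 = (90 + (60 + 11**2 + 16*11))**2 = (90 + (60 + 121 + 176))**2 = (90 + 357)**2 = 447**2 = 199809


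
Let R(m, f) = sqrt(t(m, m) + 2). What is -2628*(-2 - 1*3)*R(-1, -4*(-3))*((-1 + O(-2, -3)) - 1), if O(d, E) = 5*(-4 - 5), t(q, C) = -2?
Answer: 0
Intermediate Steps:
O(d, E) = -45 (O(d, E) = 5*(-9) = -45)
R(m, f) = 0 (R(m, f) = sqrt(-2 + 2) = sqrt(0) = 0)
-2628*(-2 - 1*3)*R(-1, -4*(-3))*((-1 + O(-2, -3)) - 1) = -2628*(-2 - 1*3)*0*((-1 - 45) - 1) = -2628*(-2 - 3)*0*(-46 - 1) = -2628*(-5*0)*(-47) = -0*(-47) = -2628*0 = 0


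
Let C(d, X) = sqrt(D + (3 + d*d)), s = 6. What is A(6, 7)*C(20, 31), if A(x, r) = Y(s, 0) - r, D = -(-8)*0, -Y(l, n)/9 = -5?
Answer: 38*sqrt(403) ≈ 762.84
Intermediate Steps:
Y(l, n) = 45 (Y(l, n) = -9*(-5) = 45)
D = 0 (D = -2*0 = 0)
A(x, r) = 45 - r
C(d, X) = sqrt(3 + d**2) (C(d, X) = sqrt(0 + (3 + d*d)) = sqrt(0 + (3 + d**2)) = sqrt(3 + d**2))
A(6, 7)*C(20, 31) = (45 - 1*7)*sqrt(3 + 20**2) = (45 - 7)*sqrt(3 + 400) = 38*sqrt(403)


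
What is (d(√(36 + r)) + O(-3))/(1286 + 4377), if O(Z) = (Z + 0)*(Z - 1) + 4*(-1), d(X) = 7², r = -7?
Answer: 57/5663 ≈ 0.010065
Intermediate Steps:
d(X) = 49
O(Z) = -4 + Z*(-1 + Z) (O(Z) = Z*(-1 + Z) - 4 = -4 + Z*(-1 + Z))
(d(√(36 + r)) + O(-3))/(1286 + 4377) = (49 + (-4 + (-3)² - 1*(-3)))/(1286 + 4377) = (49 + (-4 + 9 + 3))/5663 = (49 + 8)*(1/5663) = 57*(1/5663) = 57/5663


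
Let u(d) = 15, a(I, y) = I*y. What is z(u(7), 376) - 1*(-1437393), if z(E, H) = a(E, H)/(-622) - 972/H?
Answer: 42020406309/29234 ≈ 1.4374e+6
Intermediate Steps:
z(E, H) = -972/H - E*H/622 (z(E, H) = (E*H)/(-622) - 972/H = (E*H)*(-1/622) - 972/H = -E*H/622 - 972/H = -972/H - E*H/622)
z(u(7), 376) - 1*(-1437393) = (-972/376 - 1/622*15*376) - 1*(-1437393) = (-972*1/376 - 2820/311) + 1437393 = (-243/94 - 2820/311) + 1437393 = -340653/29234 + 1437393 = 42020406309/29234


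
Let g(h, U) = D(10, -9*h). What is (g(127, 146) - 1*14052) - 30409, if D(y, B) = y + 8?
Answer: -44443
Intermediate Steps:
D(y, B) = 8 + y
g(h, U) = 18 (g(h, U) = 8 + 10 = 18)
(g(127, 146) - 1*14052) - 30409 = (18 - 1*14052) - 30409 = (18 - 14052) - 30409 = -14034 - 30409 = -44443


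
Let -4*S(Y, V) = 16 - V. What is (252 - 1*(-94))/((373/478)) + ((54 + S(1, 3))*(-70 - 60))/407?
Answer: 129704097/303622 ≈ 427.19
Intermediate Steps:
S(Y, V) = -4 + V/4 (S(Y, V) = -(16 - V)/4 = -4 + V/4)
(252 - 1*(-94))/((373/478)) + ((54 + S(1, 3))*(-70 - 60))/407 = (252 - 1*(-94))/((373/478)) + ((54 + (-4 + (¼)*3))*(-70 - 60))/407 = (252 + 94)/((373*(1/478))) + ((54 + (-4 + ¾))*(-130))*(1/407) = 346/(373/478) + ((54 - 13/4)*(-130))*(1/407) = 346*(478/373) + ((203/4)*(-130))*(1/407) = 165388/373 - 13195/2*1/407 = 165388/373 - 13195/814 = 129704097/303622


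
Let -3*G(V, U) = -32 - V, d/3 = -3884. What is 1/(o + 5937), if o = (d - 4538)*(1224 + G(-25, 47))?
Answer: -3/59545199 ≈ -5.0382e-8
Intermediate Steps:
d = -11652 (d = 3*(-3884) = -11652)
G(V, U) = 32/3 + V/3 (G(V, U) = -(-32 - V)/3 = 32/3 + V/3)
o = -59563010/3 (o = (-11652 - 4538)*(1224 + (32/3 + (1/3)*(-25))) = -16190*(1224 + (32/3 - 25/3)) = -16190*(1224 + 7/3) = -16190*3679/3 = -59563010/3 ≈ -1.9854e+7)
1/(o + 5937) = 1/(-59563010/3 + 5937) = 1/(-59545199/3) = -3/59545199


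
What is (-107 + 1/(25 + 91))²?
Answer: 154032921/13456 ≈ 11447.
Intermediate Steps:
(-107 + 1/(25 + 91))² = (-107 + 1/116)² = (-12411/116)² = 154032921/13456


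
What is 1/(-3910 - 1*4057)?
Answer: -1/7967 ≈ -0.00012552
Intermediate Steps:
1/(-3910 - 1*4057) = 1/(-3910 - 4057) = 1/(-7967) = -1/7967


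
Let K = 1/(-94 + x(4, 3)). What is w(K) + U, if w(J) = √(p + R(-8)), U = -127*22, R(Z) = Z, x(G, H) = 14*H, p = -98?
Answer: -2794 + I*√106 ≈ -2794.0 + 10.296*I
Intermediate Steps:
U = -2794
K = -1/52 (K = 1/(-94 + 14*3) = 1/(-94 + 42) = 1/(-52) = -1/52 ≈ -0.019231)
w(J) = I*√106 (w(J) = √(-98 - 8) = √(-106) = I*√106)
w(K) + U = I*√106 - 2794 = -2794 + I*√106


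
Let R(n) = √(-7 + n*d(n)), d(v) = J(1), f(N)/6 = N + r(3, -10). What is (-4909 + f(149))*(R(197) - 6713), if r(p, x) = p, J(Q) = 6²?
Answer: 26831861 - 3997*√7085 ≈ 2.6495e+7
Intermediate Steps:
J(Q) = 36
f(N) = 18 + 6*N (f(N) = 6*(N + 3) = 6*(3 + N) = 18 + 6*N)
d(v) = 36
R(n) = √(-7 + 36*n) (R(n) = √(-7 + n*36) = √(-7 + 36*n))
(-4909 + f(149))*(R(197) - 6713) = (-4909 + (18 + 6*149))*(√(-7 + 36*197) - 6713) = (-4909 + (18 + 894))*(√(-7 + 7092) - 6713) = (-4909 + 912)*(√7085 - 6713) = -3997*(-6713 + √7085) = 26831861 - 3997*√7085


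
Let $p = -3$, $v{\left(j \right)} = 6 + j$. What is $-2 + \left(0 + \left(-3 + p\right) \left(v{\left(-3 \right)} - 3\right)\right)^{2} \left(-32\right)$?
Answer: $-2$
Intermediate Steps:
$-2 + \left(0 + \left(-3 + p\right) \left(v{\left(-3 \right)} - 3\right)\right)^{2} \left(-32\right) = -2 + \left(0 + \left(-3 - 3\right) \left(\left(6 - 3\right) - 3\right)\right)^{2} \left(-32\right) = -2 + \left(0 - 6 \left(3 - 3\right)\right)^{2} \left(-32\right) = -2 + \left(0 - 0\right)^{2} \left(-32\right) = -2 + \left(0 + 0\right)^{2} \left(-32\right) = -2 + 0^{2} \left(-32\right) = -2 + 0 \left(-32\right) = -2 + 0 = -2$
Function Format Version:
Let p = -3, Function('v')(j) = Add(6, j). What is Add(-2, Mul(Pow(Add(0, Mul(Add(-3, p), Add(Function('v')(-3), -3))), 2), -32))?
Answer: -2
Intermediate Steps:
Add(-2, Mul(Pow(Add(0, Mul(Add(-3, p), Add(Function('v')(-3), -3))), 2), -32)) = Add(-2, Mul(Pow(Add(0, Mul(Add(-3, -3), Add(Add(6, -3), -3))), 2), -32)) = Add(-2, Mul(Pow(Add(0, Mul(-6, Add(3, -3))), 2), -32)) = Add(-2, Mul(Pow(Add(0, Mul(-6, 0)), 2), -32)) = Add(-2, Mul(Pow(Add(0, 0), 2), -32)) = Add(-2, Mul(Pow(0, 2), -32)) = Add(-2, Mul(0, -32)) = Add(-2, 0) = -2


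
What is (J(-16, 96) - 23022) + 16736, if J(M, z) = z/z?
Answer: -6285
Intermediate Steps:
J(M, z) = 1
(J(-16, 96) - 23022) + 16736 = (1 - 23022) + 16736 = -23021 + 16736 = -6285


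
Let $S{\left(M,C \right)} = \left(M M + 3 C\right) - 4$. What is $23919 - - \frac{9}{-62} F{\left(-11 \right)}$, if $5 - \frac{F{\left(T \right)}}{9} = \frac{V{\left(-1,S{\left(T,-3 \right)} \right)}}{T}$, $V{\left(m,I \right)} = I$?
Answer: $\frac{16299555}{682} \approx 23900.0$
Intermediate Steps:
$S{\left(M,C \right)} = -4 + M^{2} + 3 C$ ($S{\left(M,C \right)} = \left(M^{2} + 3 C\right) - 4 = -4 + M^{2} + 3 C$)
$F{\left(T \right)} = 45 - \frac{9 \left(-13 + T^{2}\right)}{T}$ ($F{\left(T \right)} = 45 - 9 \frac{-4 + T^{2} + 3 \left(-3\right)}{T} = 45 - 9 \frac{-4 + T^{2} - 9}{T} = 45 - 9 \frac{-13 + T^{2}}{T} = 45 - \frac{9 \left(-13 + T^{2}\right)}{T}$)
$23919 - - \frac{9}{-62} F{\left(-11 \right)} = 23919 - - \frac{9}{-62} \left(45 - -99 + \frac{117}{-11}\right) = 23919 - \left(-9\right) \left(- \frac{1}{62}\right) \left(45 + 99 + 117 \left(- \frac{1}{11}\right)\right) = 23919 - \frac{9 \left(45 + 99 - \frac{117}{11}\right)}{62} = 23919 - \frac{9}{62} \cdot \frac{1467}{11} = 23919 - \frac{13203}{682} = \frac{16299555}{682}$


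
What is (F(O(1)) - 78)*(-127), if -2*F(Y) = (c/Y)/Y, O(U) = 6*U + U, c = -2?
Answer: 485267/49 ≈ 9903.4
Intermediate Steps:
O(U) = 7*U
F(Y) = Y**(-2) (F(Y) = -(-2/Y)/(2*Y) = -(-1)/Y**2 = Y**(-2))
(F(O(1)) - 78)*(-127) = ((7*1)**(-2) - 78)*(-127) = (7**(-2) - 78)*(-127) = (1/49 - 78)*(-127) = -3821/49*(-127) = 485267/49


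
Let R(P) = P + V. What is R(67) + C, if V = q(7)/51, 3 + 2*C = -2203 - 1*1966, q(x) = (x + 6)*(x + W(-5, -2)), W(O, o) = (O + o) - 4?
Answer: -103021/51 ≈ -2020.0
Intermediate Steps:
W(O, o) = -4 + O + o
q(x) = (-11 + x)*(6 + x) (q(x) = (x + 6)*(x + (-4 - 5 - 2)) = (6 + x)*(x - 11) = (6 + x)*(-11 + x) = (-11 + x)*(6 + x))
C = -2086 (C = -3/2 + (-2203 - 1*1966)/2 = -3/2 + (-2203 - 1966)/2 = -3/2 + (½)*(-4169) = -3/2 - 4169/2 = -2086)
V = -52/51 (V = (-66 + 7² - 5*7)/51 = (-66 + 49 - 35)*(1/51) = -52*1/51 = -52/51 ≈ -1.0196)
R(P) = -52/51 + P (R(P) = P - 52/51 = -52/51 + P)
R(67) + C = (-52/51 + 67) - 2086 = 3365/51 - 2086 = -103021/51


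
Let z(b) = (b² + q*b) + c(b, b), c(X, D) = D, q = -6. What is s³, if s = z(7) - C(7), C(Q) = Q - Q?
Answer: 2744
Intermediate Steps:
z(b) = b² - 5*b (z(b) = (b² - 6*b) + b = b² - 5*b)
C(Q) = 0
s = 14 (s = 7*(-5 + 7) - 1*0 = 7*2 + 0 = 14 + 0 = 14)
s³ = 14³ = 2744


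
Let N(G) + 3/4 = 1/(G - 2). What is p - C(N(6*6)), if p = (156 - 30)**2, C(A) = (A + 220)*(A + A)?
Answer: 37435951/2312 ≈ 16192.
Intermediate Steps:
N(G) = -3/4 + 1/(-2 + G) (N(G) = -3/4 + 1/(G - 2) = -3/4 + 1/(-2 + G))
C(A) = 2*A*(220 + A) (C(A) = (220 + A)*(2*A) = 2*A*(220 + A))
p = 15876 (p = 126**2 = 15876)
p - C(N(6*6)) = 15876 - 2*(10 - 18*6)/(4*(-2 + 6*6))*(220 + (10 - 18*6)/(4*(-2 + 6*6))) = 15876 - 2*(10 - 3*36)/(4*(-2 + 36))*(220 + (10 - 3*36)/(4*(-2 + 36))) = 15876 - 2*(1/4)*(10 - 108)/34*(220 + (1/4)*(10 - 108)/34) = 15876 - 2*(1/4)*(1/34)*(-98)*(220 + (1/4)*(1/34)*(-98)) = 15876 - 2*(-49)*(220 - 49/68)/68 = 15876 - 2*(-49)*14911/(68*68) = 15876 - 1*(-730639/2312) = 15876 + 730639/2312 = 37435951/2312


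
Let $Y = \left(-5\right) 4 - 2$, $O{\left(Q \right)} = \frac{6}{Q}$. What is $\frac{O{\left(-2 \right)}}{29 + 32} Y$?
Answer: $\frac{66}{61} \approx 1.082$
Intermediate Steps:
$Y = -22$ ($Y = -20 - 2 = -22$)
$\frac{O{\left(-2 \right)}}{29 + 32} Y = \frac{6 \frac{1}{-2}}{29 + 32} \left(-22\right) = \frac{6 \left(- \frac{1}{2}\right)}{61} \left(-22\right) = \frac{1}{61} \left(-3\right) \left(-22\right) = \left(- \frac{3}{61}\right) \left(-22\right) = \frac{66}{61}$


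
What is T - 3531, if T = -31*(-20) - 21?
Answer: -2932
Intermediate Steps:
T = 599 (T = 620 - 21 = 599)
T - 3531 = 599 - 3531 = -2932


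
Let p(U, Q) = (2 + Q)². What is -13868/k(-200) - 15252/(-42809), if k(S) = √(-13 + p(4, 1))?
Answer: 15252/42809 + 6934*I ≈ 0.35628 + 6934.0*I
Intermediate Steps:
k(S) = 2*I (k(S) = √(-13 + (2 + 1)²) = √(-13 + 3²) = √(-13 + 9) = √(-4) = 2*I)
-13868/k(-200) - 15252/(-42809) = -13868*(-I/2) - 15252/(-42809) = -(-6934)*I - 15252*(-1/42809) = 6934*I + 15252/42809 = 15252/42809 + 6934*I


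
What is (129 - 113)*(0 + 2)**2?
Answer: 64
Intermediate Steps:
(129 - 113)*(0 + 2)**2 = 16*2**2 = 16*4 = 64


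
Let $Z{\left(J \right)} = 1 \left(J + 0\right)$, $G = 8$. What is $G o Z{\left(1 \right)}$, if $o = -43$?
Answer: $-344$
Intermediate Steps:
$Z{\left(J \right)} = J$ ($Z{\left(J \right)} = 1 J = J$)
$G o Z{\left(1 \right)} = 8 \left(-43\right) 1 = \left(-344\right) 1 = -344$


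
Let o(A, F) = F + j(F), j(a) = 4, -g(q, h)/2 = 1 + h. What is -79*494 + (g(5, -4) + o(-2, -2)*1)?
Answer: -39018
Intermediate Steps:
g(q, h) = -2 - 2*h (g(q, h) = -2*(1 + h) = -2 - 2*h)
o(A, F) = 4 + F (o(A, F) = F + 4 = 4 + F)
-79*494 + (g(5, -4) + o(-2, -2)*1) = -79*494 + ((-2 - 2*(-4)) + (4 - 2)*1) = -39026 + ((-2 + 8) + 2*1) = -39026 + (6 + 2) = -39026 + 8 = -39018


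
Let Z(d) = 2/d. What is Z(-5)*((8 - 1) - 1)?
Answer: -12/5 ≈ -2.4000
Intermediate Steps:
Z(-5)*((8 - 1) - 1) = (2/(-5))*((8 - 1) - 1) = (2*(-⅕))*(7 - 1) = -⅖*6 = -12/5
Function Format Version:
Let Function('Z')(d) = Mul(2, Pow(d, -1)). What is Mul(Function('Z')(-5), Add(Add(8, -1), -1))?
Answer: Rational(-12, 5) ≈ -2.4000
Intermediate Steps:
Mul(Function('Z')(-5), Add(Add(8, -1), -1)) = Mul(Mul(2, Pow(-5, -1)), Add(Add(8, -1), -1)) = Mul(Mul(2, Rational(-1, 5)), Add(7, -1)) = Mul(Rational(-2, 5), 6) = Rational(-12, 5)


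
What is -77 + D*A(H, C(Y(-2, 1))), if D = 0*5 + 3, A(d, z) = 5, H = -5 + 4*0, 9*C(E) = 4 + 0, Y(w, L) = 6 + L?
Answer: -62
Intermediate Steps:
C(E) = 4/9 (C(E) = (4 + 0)/9 = (1/9)*4 = 4/9)
H = -5 (H = -5 + 0 = -5)
D = 3 (D = 0 + 3 = 3)
-77 + D*A(H, C(Y(-2, 1))) = -77 + 3*5 = -77 + 15 = -62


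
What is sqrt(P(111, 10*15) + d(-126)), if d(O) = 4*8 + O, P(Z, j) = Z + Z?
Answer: 8*sqrt(2) ≈ 11.314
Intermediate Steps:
P(Z, j) = 2*Z
d(O) = 32 + O
sqrt(P(111, 10*15) + d(-126)) = sqrt(2*111 + (32 - 126)) = sqrt(222 - 94) = sqrt(128) = 8*sqrt(2)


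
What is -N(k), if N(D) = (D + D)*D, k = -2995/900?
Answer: -358801/16200 ≈ -22.148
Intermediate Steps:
k = -599/180 (k = -2995*1/900 = -599/180 ≈ -3.3278)
N(D) = 2*D² (N(D) = (2*D)*D = 2*D²)
-N(k) = -2*(-599/180)² = -2*358801/32400 = -1*358801/16200 = -358801/16200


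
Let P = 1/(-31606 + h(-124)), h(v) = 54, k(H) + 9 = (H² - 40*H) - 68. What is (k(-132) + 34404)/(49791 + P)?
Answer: 138418624/120846587 ≈ 1.1454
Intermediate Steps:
k(H) = -77 + H² - 40*H (k(H) = -9 + ((H² - 40*H) - 68) = -9 + (-68 + H² - 40*H) = -77 + H² - 40*H)
P = -1/31552 (P = 1/(-31606 + 54) = 1/(-31552) = -1/31552 ≈ -3.1694e-5)
(k(-132) + 34404)/(49791 + P) = ((-77 + (-132)² - 40*(-132)) + 34404)/(49791 - 1/31552) = ((-77 + 17424 + 5280) + 34404)/(1571005631/31552) = (22627 + 34404)*(31552/1571005631) = 57031*(31552/1571005631) = 138418624/120846587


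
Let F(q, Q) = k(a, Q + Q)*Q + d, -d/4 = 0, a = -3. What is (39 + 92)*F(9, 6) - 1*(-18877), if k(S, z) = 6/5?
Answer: 99101/5 ≈ 19820.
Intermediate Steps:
k(S, z) = 6/5 (k(S, z) = 6*(1/5) = 6/5)
d = 0 (d = -4*0 = 0)
F(q, Q) = 6*Q/5 (F(q, Q) = 6*Q/5 + 0 = 6*Q/5)
(39 + 92)*F(9, 6) - 1*(-18877) = (39 + 92)*((6/5)*6) - 1*(-18877) = 131*(36/5) + 18877 = 4716/5 + 18877 = 99101/5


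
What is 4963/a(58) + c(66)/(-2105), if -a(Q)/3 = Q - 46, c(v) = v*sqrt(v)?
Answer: -4963/36 - 66*sqrt(66)/2105 ≈ -138.12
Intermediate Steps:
c(v) = v**(3/2)
a(Q) = 138 - 3*Q (a(Q) = -3*(Q - 46) = -3*(-46 + Q) = 138 - 3*Q)
4963/a(58) + c(66)/(-2105) = 4963/(138 - 3*58) + 66**(3/2)/(-2105) = 4963/(138 - 174) + (66*sqrt(66))*(-1/2105) = 4963/(-36) - 66*sqrt(66)/2105 = 4963*(-1/36) - 66*sqrt(66)/2105 = -4963/36 - 66*sqrt(66)/2105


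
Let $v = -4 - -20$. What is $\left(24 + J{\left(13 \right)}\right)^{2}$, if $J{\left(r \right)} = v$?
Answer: $1600$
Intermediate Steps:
$v = 16$ ($v = -4 + 20 = 16$)
$J{\left(r \right)} = 16$
$\left(24 + J{\left(13 \right)}\right)^{2} = \left(24 + 16\right)^{2} = 40^{2} = 1600$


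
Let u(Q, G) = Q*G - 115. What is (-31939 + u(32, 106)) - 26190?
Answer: -54852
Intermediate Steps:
u(Q, G) = -115 + G*Q (u(Q, G) = G*Q - 115 = -115 + G*Q)
(-31939 + u(32, 106)) - 26190 = (-31939 + (-115 + 106*32)) - 26190 = (-31939 + (-115 + 3392)) - 26190 = (-31939 + 3277) - 26190 = -28662 - 26190 = -54852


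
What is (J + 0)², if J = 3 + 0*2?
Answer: 9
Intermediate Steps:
J = 3 (J = 3 + 0 = 3)
(J + 0)² = (3 + 0)² = 3² = 9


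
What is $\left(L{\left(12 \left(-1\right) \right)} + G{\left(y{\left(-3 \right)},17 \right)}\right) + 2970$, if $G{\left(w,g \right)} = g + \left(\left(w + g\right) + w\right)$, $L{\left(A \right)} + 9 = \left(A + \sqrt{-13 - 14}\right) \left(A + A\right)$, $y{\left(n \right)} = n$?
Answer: $3277 - 72 i \sqrt{3} \approx 3277.0 - 124.71 i$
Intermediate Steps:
$L{\left(A \right)} = -9 + 2 A \left(A + 3 i \sqrt{3}\right)$ ($L{\left(A \right)} = -9 + \left(A + \sqrt{-13 - 14}\right) \left(A + A\right) = -9 + \left(A + \sqrt{-27}\right) 2 A = -9 + \left(A + 3 i \sqrt{3}\right) 2 A = -9 + 2 A \left(A + 3 i \sqrt{3}\right)$)
$G{\left(w,g \right)} = 2 g + 2 w$ ($G{\left(w,g \right)} = g + \left(\left(g + w\right) + w\right) = g + \left(g + 2 w\right) = 2 g + 2 w$)
$\left(L{\left(12 \left(-1\right) \right)} + G{\left(y{\left(-3 \right)},17 \right)}\right) + 2970 = \left(\left(-9 + 2 \left(12 \left(-1\right)\right)^{2} + 6 i 12 \left(-1\right) \sqrt{3}\right) + \left(2 \cdot 17 + 2 \left(-3\right)\right)\right) + 2970 = \left(\left(-9 + 2 \left(-12\right)^{2} + 6 i \left(-12\right) \sqrt{3}\right) + \left(34 - 6\right)\right) + 2970 = \left(\left(-9 + 2 \cdot 144 - 72 i \sqrt{3}\right) + 28\right) + 2970 = \left(\left(-9 + 288 - 72 i \sqrt{3}\right) + 28\right) + 2970 = \left(\left(279 - 72 i \sqrt{3}\right) + 28\right) + 2970 = \left(307 - 72 i \sqrt{3}\right) + 2970 = 3277 - 72 i \sqrt{3}$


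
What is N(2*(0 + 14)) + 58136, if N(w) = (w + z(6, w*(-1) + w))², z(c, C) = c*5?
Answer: 61500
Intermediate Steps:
z(c, C) = 5*c
N(w) = (30 + w)² (N(w) = (w + 5*6)² = (w + 30)² = (30 + w)²)
N(2*(0 + 14)) + 58136 = (30 + 2*(0 + 14))² + 58136 = (30 + 2*14)² + 58136 = (30 + 28)² + 58136 = 58² + 58136 = 3364 + 58136 = 61500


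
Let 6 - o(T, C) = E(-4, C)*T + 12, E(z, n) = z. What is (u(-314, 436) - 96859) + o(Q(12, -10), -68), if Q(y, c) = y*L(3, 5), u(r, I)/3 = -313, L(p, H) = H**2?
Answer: -96604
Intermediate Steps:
u(r, I) = -939 (u(r, I) = 3*(-313) = -939)
Q(y, c) = 25*y (Q(y, c) = y*5**2 = y*25 = 25*y)
o(T, C) = -6 + 4*T (o(T, C) = 6 - (-4*T + 12) = 6 - (12 - 4*T) = 6 + (-12 + 4*T) = -6 + 4*T)
(u(-314, 436) - 96859) + o(Q(12, -10), -68) = (-939 - 96859) + (-6 + 4*(25*12)) = -97798 + (-6 + 4*300) = -97798 + (-6 + 1200) = -97798 + 1194 = -96604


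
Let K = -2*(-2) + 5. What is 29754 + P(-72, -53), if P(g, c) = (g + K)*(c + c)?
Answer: 36432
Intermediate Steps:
K = 9 (K = 4 + 5 = 9)
P(g, c) = 2*c*(9 + g) (P(g, c) = (g + 9)*(c + c) = (9 + g)*(2*c) = 2*c*(9 + g))
29754 + P(-72, -53) = 29754 + 2*(-53)*(9 - 72) = 29754 + 2*(-53)*(-63) = 29754 + 6678 = 36432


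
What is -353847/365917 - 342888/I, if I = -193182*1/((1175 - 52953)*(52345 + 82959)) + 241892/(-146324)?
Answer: 16077345071007713015911557/77510897893727092489 ≈ 2.0742e+5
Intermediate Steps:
I = -211826446690717/128139045549736 (I = -193182/(135304*(-51778)) + 241892*(-1/146324) = -193182/(-7005770512) - 60473/36581 = -193182*(-1/7005770512) - 60473/36581 = 96591/3502885256 - 60473/36581 = -211826446690717/128139045549736 ≈ -1.6531)
-353847/365917 - 342888/I = -353847/365917 - 342888/(-211826446690717/128139045549736) = -353847*1/365917 - 342888*(-128139045549736/211826446690717) = -353847/365917 + 43937341050457877568/211826446690717 = 16077345071007713015911557/77510897893727092489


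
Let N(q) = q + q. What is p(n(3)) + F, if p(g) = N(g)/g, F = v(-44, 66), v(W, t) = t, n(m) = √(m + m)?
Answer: 68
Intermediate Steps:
n(m) = √2*√m (n(m) = √(2*m) = √2*√m)
F = 66
N(q) = 2*q
p(g) = 2 (p(g) = (2*g)/g = 2)
p(n(3)) + F = 2 + 66 = 68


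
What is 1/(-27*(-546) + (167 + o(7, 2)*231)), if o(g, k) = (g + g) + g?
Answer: 1/19760 ≈ 5.0607e-5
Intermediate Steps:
o(g, k) = 3*g (o(g, k) = 2*g + g = 3*g)
1/(-27*(-546) + (167 + o(7, 2)*231)) = 1/(-27*(-546) + (167 + (3*7)*231)) = 1/(14742 + (167 + 21*231)) = 1/(14742 + (167 + 4851)) = 1/(14742 + 5018) = 1/19760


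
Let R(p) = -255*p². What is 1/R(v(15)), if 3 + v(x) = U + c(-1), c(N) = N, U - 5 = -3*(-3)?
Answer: -1/25500 ≈ -3.9216e-5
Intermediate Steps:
U = 14 (U = 5 - 3*(-3) = 5 + 9 = 14)
v(x) = 10 (v(x) = -3 + (14 - 1) = -3 + 13 = 10)
1/R(v(15)) = 1/(-255*10²) = 1/(-255*100) = 1/(-25500) = -1/25500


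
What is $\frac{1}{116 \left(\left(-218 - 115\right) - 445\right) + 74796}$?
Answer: $- \frac{1}{15452} \approx -6.4717 \cdot 10^{-5}$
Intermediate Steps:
$\frac{1}{116 \left(\left(-218 - 115\right) - 445\right) + 74796} = \frac{1}{116 \left(-333 - 445\right) + 74796} = \frac{1}{116 \left(-778\right) + 74796} = \frac{1}{-90248 + 74796} = \frac{1}{-15452} = - \frac{1}{15452}$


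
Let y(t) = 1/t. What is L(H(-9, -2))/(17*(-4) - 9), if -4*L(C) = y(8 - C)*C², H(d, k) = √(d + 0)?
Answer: -18/5621 - 27*I/22484 ≈ -0.0032023 - 0.0012009*I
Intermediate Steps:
H(d, k) = √d
L(C) = -C²/(4*(8 - C))
L(H(-9, -2))/(17*(-4) - 9) = ((√(-9))²/(4*(-8 + √(-9))))/(17*(-4) - 9) = ((3*I)²/(4*(-8 + 3*I)))/(-68 - 9) = ((¼)*(-9)*((-8 - 3*I)/73))/(-77) = (18/73 + 27*I/292)*(-1/77) = -18/5621 - 27*I/22484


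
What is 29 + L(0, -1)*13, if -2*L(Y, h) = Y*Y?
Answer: 29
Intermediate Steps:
L(Y, h) = -Y²/2 (L(Y, h) = -Y*Y/2 = -Y²/2)
29 + L(0, -1)*13 = 29 - ½*0²*13 = 29 - ½*0*13 = 29 + 0*13 = 29 + 0 = 29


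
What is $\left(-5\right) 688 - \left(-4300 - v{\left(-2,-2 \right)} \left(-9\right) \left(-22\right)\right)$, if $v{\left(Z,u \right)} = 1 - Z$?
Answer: $1454$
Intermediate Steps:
$\left(-5\right) 688 - \left(-4300 - v{\left(-2,-2 \right)} \left(-9\right) \left(-22\right)\right) = \left(-5\right) 688 - \left(-4300 - \left(1 - -2\right) \left(-9\right) \left(-22\right)\right) = -3440 - \left(-4300 - \left(1 + 2\right) \left(-9\right) \left(-22\right)\right) = -3440 - \left(-4300 - 3 \left(-9\right) \left(-22\right)\right) = -3440 - \left(-4300 - \left(-27\right) \left(-22\right)\right) = -3440 - \left(-4300 - 594\right) = -3440 - -4894 = -3440 + 4894 = 1454$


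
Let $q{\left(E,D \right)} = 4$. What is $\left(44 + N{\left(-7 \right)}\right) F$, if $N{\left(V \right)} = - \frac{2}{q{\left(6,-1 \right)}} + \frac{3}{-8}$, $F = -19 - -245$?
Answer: $\frac{38985}{4} \approx 9746.3$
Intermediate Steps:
$F = 226$ ($F = -19 + 245 = 226$)
$N{\left(V \right)} = - \frac{7}{8}$ ($N{\left(V \right)} = - \frac{2}{4} + \frac{3}{-8} = \left(-2\right) \frac{1}{4} + 3 \left(- \frac{1}{8}\right) = - \frac{1}{2} - \frac{3}{8} = - \frac{7}{8}$)
$\left(44 + N{\left(-7 \right)}\right) F = \left(44 - \frac{7}{8}\right) 226 = \frac{345}{8} \cdot 226 = \frac{38985}{4}$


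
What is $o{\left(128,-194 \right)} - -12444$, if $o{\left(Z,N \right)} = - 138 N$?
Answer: $39216$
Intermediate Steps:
$o{\left(128,-194 \right)} - -12444 = \left(-138\right) \left(-194\right) - -12444 = 26772 + \left(-2659 + 15103\right) = 26772 + 12444 = 39216$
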